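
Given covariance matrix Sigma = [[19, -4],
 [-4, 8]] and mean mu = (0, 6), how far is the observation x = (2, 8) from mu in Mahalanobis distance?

Step 1 — centre the observation: (x - mu) = (2, 2).

Step 2 — invert Sigma. det(Sigma) = 19·8 - (-4)² = 136.
  Sigma^{-1} = (1/det) · [[d, -b], [-b, a]] = [[0.0588, 0.0294],
 [0.0294, 0.1397]].

Step 3 — form the quadratic (x - mu)^T · Sigma^{-1} · (x - mu):
  Sigma^{-1} · (x - mu) = (0.1765, 0.3382).
  (x - mu)^T · [Sigma^{-1} · (x - mu)] = (2)·(0.1765) + (2)·(0.3382) = 1.0294.

Step 4 — take square root: d = √(1.0294) ≈ 1.0146.

d(x, mu) = √(1.0294) ≈ 1.0146


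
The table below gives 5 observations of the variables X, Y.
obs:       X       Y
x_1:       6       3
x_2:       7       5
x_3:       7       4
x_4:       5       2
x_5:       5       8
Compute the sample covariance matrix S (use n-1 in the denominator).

Step 1 — column means:
  mean(X) = (6 + 7 + 7 + 5 + 5) / 5 = 30/5 = 6
  mean(Y) = (3 + 5 + 4 + 2 + 8) / 5 = 22/5 = 4.4

Step 2 — sample covariance S[i,j] = (1/(n-1)) · Σ_k (x_{k,i} - mean_i) · (x_{k,j} - mean_j), with n-1 = 4.
  S[X,X] = ((0)·(0) + (1)·(1) + (1)·(1) + (-1)·(-1) + (-1)·(-1)) / 4 = 4/4 = 1
  S[X,Y] = ((0)·(-1.4) + (1)·(0.6) + (1)·(-0.4) + (-1)·(-2.4) + (-1)·(3.6)) / 4 = -1/4 = -0.25
  S[Y,Y] = ((-1.4)·(-1.4) + (0.6)·(0.6) + (-0.4)·(-0.4) + (-2.4)·(-2.4) + (3.6)·(3.6)) / 4 = 21.2/4 = 5.3

S is symmetric (S[j,i] = S[i,j]). Assembling:

S = [[1, -0.25],
 [-0.25, 5.3]]


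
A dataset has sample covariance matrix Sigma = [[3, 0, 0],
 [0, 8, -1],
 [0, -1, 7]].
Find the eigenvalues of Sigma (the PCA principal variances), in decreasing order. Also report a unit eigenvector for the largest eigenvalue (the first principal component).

Step 1 — characteristic polynomial p(λ) = det(λI - Sigma) = λ³ - tr·λ² + c_1·λ - det, where tr = trace, c_1 = sum of the principal 2×2 minors, det = det(Sigma):
  tr = 3 + 8 + 7 = 18,
  c_1 = (3·8 - (0)²) + (3·7 - (0)²) + (8·7 - (-1)²) = 24 + 21 + 55 = 100,
  det = 3·(8·7 - (-1)²) - (0)·((0)·7 - (-1)·(0)) + (0)·((0)·(-1) - 8·(0)) = 3·(55) - (0)·(0) + (0)·(0) = 165.
  So p(λ) = λ³ - 18λ² + 100λ - 165.
Step 2 — look for an integer root (rational root theorem: any rational root is an integer divisor of 165). Testing λ = 3:
  p(3) = 27 - 162 + 300 - 165 = 0  ✓
  Dividing out (λ - 3): p(λ) = (λ - 3)(λ² - 15λ + 55).
Step 3 — remaining eigenvalues from the quadratic λ² - 15λ + 55 = 0:
  Δ = 15² - 4·55 = 225 - 220 = 5,  λ = (15 ± √5)/2 = (15 ± 2.2361)/2 ≈ 8.618 or 6.382.
  Sorted: λ_1 = 8.618,  λ_2 = 6.382,  λ_3 = 3  (check: sum = 18 = tr ✓).

Step 4 — unit eigenvector for λ_1 ≈ 8.618: v spans the null space of (Sigma - λ_1 I), whose rows are
  r_1 = (-5.618, 0, 0),  r_2 = (0, -0.618, -1),  r_3 = (0, -1, -1.618).
  v is orthogonal to every row, so take v ∝ r_1 × r_2 = ((0)·(-1) - (0)·(-0.618), (0)·(0) - (-5.618)·(-1), (-5.618)·(-0.618) - (0)·(0)) ≈ (0, -5.618, 3.4721).
  Rescale (multiply by -1 so the first nonzero entry is positive): u = (0, 5.618, -3.4721).
  ||u|| = √((0)² + (5.618)² + (-3.4721)²) = √(43.618) ≈ 6.6044,  v_1 = u/||u|| ≈ (0, 0.8507, -0.5257) (||v_1|| = 1).

λ_1 = 8.618,  λ_2 = 6.382,  λ_3 = 3;  v_1 ≈ (0, 0.8507, -0.5257)


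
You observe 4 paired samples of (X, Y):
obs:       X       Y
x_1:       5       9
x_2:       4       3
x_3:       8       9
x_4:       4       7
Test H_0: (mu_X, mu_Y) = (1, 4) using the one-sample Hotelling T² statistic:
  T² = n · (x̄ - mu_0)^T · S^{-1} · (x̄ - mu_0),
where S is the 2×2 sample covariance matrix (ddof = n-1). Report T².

Step 1 — sample mean vector:
  mean(X) = (5 + 4 + 8 + 4) / 4 = 21/4 = 5.25
  mean(Y) = (9 + 3 + 9 + 7) / 4 = 28/4 = 7
  x̄ = (5.25, 7),  deviation x̄ - mu_0 = (5.25, 7) - (1, 4) = (4.25, 3).

Step 2 — sample covariance matrix, S[i,j] = (1/(n-1)) · Σ_k (x_{k,i} - mean_i) · (x_{k,j} - mean_j), divisor n-1 = 3:
  S[X,X] = ((-0.25)·(-0.25) + (-1.25)·(-1.25) + (2.75)·(2.75) + (-1.25)·(-1.25)) / 3 = 10.75/3 = 3.5833
  S[X,Y] = ((-0.25)·(2) + (-1.25)·(-4) + (2.75)·(2) + (-1.25)·(0)) / 3 = 10/3 = 3.3333
  S[Y,Y] = ((2)·(2) + (-4)·(-4) + (2)·(2) + (0)·(0)) / 3 = 24/3 = 8
  S = [[3.5833, 3.3333],
 [3.3333, 8]].

Step 3 — invert S. det(S) = 3.5833·8 - (3.3333)² = 17.5556.
  S^{-1} = (1/det) · [[d, -b], [-b, a]] = [[0.4557, -0.1899],
 [-0.1899, 0.2041]].

Step 4 — quadratic form (x̄ - mu_0)^T · S^{-1} · (x̄ - mu_0):
  S^{-1} · (x̄ - mu_0) = (1.3671, -0.1946),
  (x̄ - mu_0)^T · [...] = (4.25)·(1.3671) + (3)·(-0.1946) = 5.2263.

Step 5 — scale by n: T² = 4 · 5.2263 = 20.9051.

T² ≈ 20.9051


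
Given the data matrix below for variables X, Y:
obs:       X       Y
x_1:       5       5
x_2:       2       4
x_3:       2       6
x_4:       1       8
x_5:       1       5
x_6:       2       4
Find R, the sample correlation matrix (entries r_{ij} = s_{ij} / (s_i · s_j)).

Step 1 — column means:
  mean(X) = (5 + 2 + 2 + 1 + 1 + 2) / 6 = 13/6 = 2.1667
  mean(Y) = (5 + 4 + 6 + 8 + 5 + 4) / 6 = 32/6 = 5.3333

Step 2 — sample variances and covariances s[i,j] = (1/(n-1)) · Σ_k (x_{k,i} - mean_i) · (x_{k,j} - mean_j), with n-1 = 5:
  s[X,X] = ((2.8333)·(2.8333) + (-0.1667)·(-0.1667) + (-0.1667)·(-0.1667) + (-1.1667)·(-1.1667) + (-1.1667)·(-1.1667) + (-0.1667)·(-0.1667)) / 5 = 10.8333/5 = 2.1667
  s[X,Y] = ((2.8333)·(-0.3333) + (-0.1667)·(-1.3333) + (-0.1667)·(0.6667) + (-1.1667)·(2.6667) + (-1.1667)·(-0.3333) + (-0.1667)·(-1.3333)) / 5 = -3.3333/5 = -0.6667
  s[Y,Y] = ((-0.3333)·(-0.3333) + (-1.3333)·(-1.3333) + (0.6667)·(0.6667) + (2.6667)·(2.6667) + (-0.3333)·(-0.3333) + (-1.3333)·(-1.3333)) / 5 = 11.3333/5 = 2.2667
  Sample standard deviations s_i = √(s[i,i]):
  s(X) = √(2.1667) = 1.472
  s(Y) = √(2.2667) = 1.5055

Step 3 — r_{ij} = s_{ij} / (s_i · s_j):
  r[X,X] = 1 (diagonal).
  r[X,Y] = -0.6667 / (1.472 · 1.5055) = -0.6667 / 2.2161 = -0.3008
  r[Y,Y] = 1 (diagonal).

R is symmetric with unit diagonal. Assembling:

R = [[1, -0.3008],
 [-0.3008, 1]]


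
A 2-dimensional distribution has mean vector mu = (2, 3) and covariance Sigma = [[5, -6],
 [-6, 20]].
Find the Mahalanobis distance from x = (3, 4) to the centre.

Step 1 — centre the observation: (x - mu) = (1, 1).

Step 2 — invert Sigma. det(Sigma) = 5·20 - (-6)² = 64.
  Sigma^{-1} = (1/det) · [[d, -b], [-b, a]] = [[0.3125, 0.0938],
 [0.0938, 0.0781]].

Step 3 — form the quadratic (x - mu)^T · Sigma^{-1} · (x - mu):
  Sigma^{-1} · (x - mu) = (0.4063, 0.1719).
  (x - mu)^T · [Sigma^{-1} · (x - mu)] = (1)·(0.4063) + (1)·(0.1719) = 0.5781.

Step 4 — take square root: d = √(0.5781) ≈ 0.7603.

d(x, mu) = √(0.5781) ≈ 0.7603


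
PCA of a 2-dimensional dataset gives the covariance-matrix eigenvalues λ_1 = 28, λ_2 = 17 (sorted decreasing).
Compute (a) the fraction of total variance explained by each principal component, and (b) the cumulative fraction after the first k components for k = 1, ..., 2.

Step 1 — total variance = trace(Sigma) = Σ λ_i = 28 + 17 = 45.

Step 2 — fraction explained by component i = λ_i / Σ λ:
  PC1: 28/45 = 0.6222
  PC2: 17/45 = 0.3778

Step 3 — cumulative fraction after k components = (λ_1 + ... + λ_k) / Σ λ:
  k = 1: 28/45 = 0.6222
  k = 2: (28 + 17)/45 = 45/45 = 1

Summary (fraction, with percent):

explained: PC1 0.6222 (62.22%), PC2 0.3778 (37.78%);  cumulative: 0.6222, 1


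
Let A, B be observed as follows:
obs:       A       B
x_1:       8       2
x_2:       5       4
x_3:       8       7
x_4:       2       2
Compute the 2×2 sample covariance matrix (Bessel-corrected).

Step 1 — column means:
  mean(A) = (8 + 5 + 8 + 2) / 4 = 23/4 = 5.75
  mean(B) = (2 + 4 + 7 + 2) / 4 = 15/4 = 3.75

Step 2 — sample covariance S[i,j] = (1/(n-1)) · Σ_k (x_{k,i} - mean_i) · (x_{k,j} - mean_j), with n-1 = 3.
  S[A,A] = ((2.25)·(2.25) + (-0.75)·(-0.75) + (2.25)·(2.25) + (-3.75)·(-3.75)) / 3 = 24.75/3 = 8.25
  S[A,B] = ((2.25)·(-1.75) + (-0.75)·(0.25) + (2.25)·(3.25) + (-3.75)·(-1.75)) / 3 = 9.75/3 = 3.25
  S[B,B] = ((-1.75)·(-1.75) + (0.25)·(0.25) + (3.25)·(3.25) + (-1.75)·(-1.75)) / 3 = 16.75/3 = 5.5833

S is symmetric (S[j,i] = S[i,j]). Assembling:

S = [[8.25, 3.25],
 [3.25, 5.5833]]


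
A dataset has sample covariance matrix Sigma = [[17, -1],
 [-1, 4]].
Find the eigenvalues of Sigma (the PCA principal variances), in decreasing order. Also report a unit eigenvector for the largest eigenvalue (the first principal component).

Step 1 — characteristic polynomial of 2×2 Sigma:
  det(Sigma - λI) = λ² - trace · λ + det = 0.
  trace = 17 + 4 = 21, det = 17·4 - (-1)² = 67.
Step 2 — discriminant:
  Δ = trace² - 4·det = 441 - 268 = 173.
Step 3 — eigenvalues:
  λ = (trace ± √Δ)/2 = (21 ± 13.1529)/2,
  λ_1 = 17.0765,  λ_2 = 3.9235.

Step 4 — unit eigenvector for λ_1: solve (Sigma - λ_1 I)v = 0. First row:
  (17 - 17.0765)·v_x + (-1)·v_y = 0, i.e. (-0.0765)·v_x + (-1)·v_y = 0,
  so v ∝ (b, λ_1 - a) = (-1, 0.0765); multiply by -1 so the first entry is positive: u = (1, -0.0765).
  ||u|| = √((1)² + (-0.0765)²) = √(1.0058) ≈ 1.0029,
  v_1 = u/||u|| ≈ (0.9971, -0.0763) (||v_1|| = 1).

λ_1 = 17.0765,  λ_2 = 3.9235;  v_1 ≈ (0.9971, -0.0763)


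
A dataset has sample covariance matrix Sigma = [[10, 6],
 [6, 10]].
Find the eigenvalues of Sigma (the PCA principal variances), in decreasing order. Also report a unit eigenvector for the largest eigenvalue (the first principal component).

Step 1 — characteristic polynomial of 2×2 Sigma:
  det(Sigma - λI) = λ² - trace · λ + det = 0.
  trace = 10 + 10 = 20, det = 10·10 - (6)² = 64.
Step 2 — discriminant:
  Δ = trace² - 4·det = 400 - 256 = 144.
Step 3 — eigenvalues:
  λ = (trace ± √Δ)/2 = (20 ± 12)/2,
  λ_1 = 16,  λ_2 = 4.

Step 4 — unit eigenvector for λ_1: solve (Sigma - λ_1 I)v = 0. First row:
  (10 - 16)·v_x + (6)·v_y = 0, i.e. (-6)·v_x + (6)·v_y = 0,
  so v ∝ (b, λ_1 - a) = (6, 6) = u.
  ||u|| = √((6)² + (6)²) = √(72) ≈ 8.4853,
  v_1 = u/||u|| ≈ (0.7071, 0.7071) (||v_1|| = 1).

λ_1 = 16,  λ_2 = 4;  v_1 ≈ (0.7071, 0.7071)


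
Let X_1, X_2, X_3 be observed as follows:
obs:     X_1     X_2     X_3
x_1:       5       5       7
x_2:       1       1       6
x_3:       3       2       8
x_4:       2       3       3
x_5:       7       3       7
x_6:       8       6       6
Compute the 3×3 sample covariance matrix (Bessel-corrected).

Step 1 — column means:
  mean(X_1) = (5 + 1 + 3 + 2 + 7 + 8) / 6 = 26/6 = 4.3333
  mean(X_2) = (5 + 1 + 2 + 3 + 3 + 6) / 6 = 20/6 = 3.3333
  mean(X_3) = (7 + 6 + 8 + 3 + 7 + 6) / 6 = 37/6 = 6.1667

Step 2 — sample covariance S[i,j] = (1/(n-1)) · Σ_k (x_{k,i} - mean_i) · (x_{k,j} - mean_j), with n-1 = 5.
  S[X_1,X_1] = ((0.6667)·(0.6667) + (-3.3333)·(-3.3333) + (-1.3333)·(-1.3333) + (-2.3333)·(-2.3333) + (2.6667)·(2.6667) + (3.6667)·(3.6667)) / 5 = 39.3333/5 = 7.8667
  S[X_1,X_2] = ((0.6667)·(1.6667) + (-3.3333)·(-2.3333) + (-1.3333)·(-1.3333) + (-2.3333)·(-0.3333) + (2.6667)·(-0.3333) + (3.6667)·(2.6667)) / 5 = 20.3333/5 = 4.0667
  S[X_1,X_3] = ((0.6667)·(0.8333) + (-3.3333)·(-0.1667) + (-1.3333)·(1.8333) + (-2.3333)·(-3.1667) + (2.6667)·(0.8333) + (3.6667)·(-0.1667)) / 5 = 7.6667/5 = 1.5333
  S[X_2,X_2] = ((1.6667)·(1.6667) + (-2.3333)·(-2.3333) + (-1.3333)·(-1.3333) + (-0.3333)·(-0.3333) + (-0.3333)·(-0.3333) + (2.6667)·(2.6667)) / 5 = 17.3333/5 = 3.4667
  S[X_2,X_3] = ((1.6667)·(0.8333) + (-2.3333)·(-0.1667) + (-1.3333)·(1.8333) + (-0.3333)·(-3.1667) + (-0.3333)·(0.8333) + (2.6667)·(-0.1667)) / 5 = -0.3333/5 = -0.0667
  S[X_3,X_3] = ((0.8333)·(0.8333) + (-0.1667)·(-0.1667) + (1.8333)·(1.8333) + (-3.1667)·(-3.1667) + (0.8333)·(0.8333) + (-0.1667)·(-0.1667)) / 5 = 14.8333/5 = 2.9667

S is symmetric (S[j,i] = S[i,j]). Assembling:

S = [[7.8667, 4.0667, 1.5333],
 [4.0667, 3.4667, -0.0667],
 [1.5333, -0.0667, 2.9667]]


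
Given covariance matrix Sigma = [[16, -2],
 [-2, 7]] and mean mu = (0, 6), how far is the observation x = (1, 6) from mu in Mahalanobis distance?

Step 1 — centre the observation: (x - mu) = (1, 0).

Step 2 — invert Sigma. det(Sigma) = 16·7 - (-2)² = 108.
  Sigma^{-1} = (1/det) · [[d, -b], [-b, a]] = [[0.0648, 0.0185],
 [0.0185, 0.1481]].

Step 3 — form the quadratic (x - mu)^T · Sigma^{-1} · (x - mu):
  Sigma^{-1} · (x - mu) = (0.0648, 0.0185).
  (x - mu)^T · [Sigma^{-1} · (x - mu)] = (1)·(0.0648) + (0)·(0.0185) = 0.0648.

Step 4 — take square root: d = √(0.0648) ≈ 0.2546.

d(x, mu) = √(0.0648) ≈ 0.2546


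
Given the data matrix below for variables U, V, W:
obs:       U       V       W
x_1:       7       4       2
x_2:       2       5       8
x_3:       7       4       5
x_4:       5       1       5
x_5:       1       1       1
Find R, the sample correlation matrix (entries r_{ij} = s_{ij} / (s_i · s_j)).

Step 1 — column means:
  mean(U) = (7 + 2 + 7 + 5 + 1) / 5 = 22/5 = 4.4
  mean(V) = (4 + 5 + 4 + 1 + 1) / 5 = 15/5 = 3
  mean(W) = (2 + 8 + 5 + 5 + 1) / 5 = 21/5 = 4.2

Step 2 — sample variances and covariances s[i,j] = (1/(n-1)) · Σ_k (x_{k,i} - mean_i) · (x_{k,j} - mean_j), with n-1 = 4:
  s[U,U] = ((2.6)·(2.6) + (-2.4)·(-2.4) + (2.6)·(2.6) + (0.6)·(0.6) + (-3.4)·(-3.4)) / 4 = 31.2/4 = 7.8
  s[U,V] = ((2.6)·(1) + (-2.4)·(2) + (2.6)·(1) + (0.6)·(-2) + (-3.4)·(-2)) / 4 = 6/4 = 1.5
  s[U,W] = ((2.6)·(-2.2) + (-2.4)·(3.8) + (2.6)·(0.8) + (0.6)·(0.8) + (-3.4)·(-3.2)) / 4 = -1.4/4 = -0.35
  s[V,V] = ((1)·(1) + (2)·(2) + (1)·(1) + (-2)·(-2) + (-2)·(-2)) / 4 = 14/4 = 3.5
  s[V,W] = ((1)·(-2.2) + (2)·(3.8) + (1)·(0.8) + (-2)·(0.8) + (-2)·(-3.2)) / 4 = 11/4 = 2.75
  s[W,W] = ((-2.2)·(-2.2) + (3.8)·(3.8) + (0.8)·(0.8) + (0.8)·(0.8) + (-3.2)·(-3.2)) / 4 = 30.8/4 = 7.7
  Sample standard deviations s_i = √(s[i,i]):
  s(U) = √(7.8) = 2.7928
  s(V) = √(3.5) = 1.8708
  s(W) = √(7.7) = 2.7749

Step 3 — r_{ij} = s_{ij} / (s_i · s_j):
  r[U,U] = 1 (diagonal).
  r[U,V] = 1.5 / (2.7928 · 1.8708) = 1.5 / 5.2249 = 0.2871
  r[U,W] = -0.35 / (2.7928 · 2.7749) = -0.35 / 7.7498 = -0.0452
  r[V,V] = 1 (diagonal).
  r[V,W] = 2.75 / (1.8708 · 2.7749) = 2.75 / 5.1913 = 0.5297
  r[W,W] = 1 (diagonal).

R is symmetric with unit diagonal. Assembling:

R = [[1, 0.2871, -0.0452],
 [0.2871, 1, 0.5297],
 [-0.0452, 0.5297, 1]]


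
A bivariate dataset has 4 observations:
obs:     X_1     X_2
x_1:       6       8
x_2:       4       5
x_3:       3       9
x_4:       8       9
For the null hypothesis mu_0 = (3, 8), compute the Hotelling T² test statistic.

Step 1 — sample mean vector:
  mean(X_1) = (6 + 4 + 3 + 8) / 4 = 21/4 = 5.25
  mean(X_2) = (8 + 5 + 9 + 9) / 4 = 31/4 = 7.75
  x̄ = (5.25, 7.75),  deviation x̄ - mu_0 = (5.25, 7.75) - (3, 8) = (2.25, -0.25).

Step 2 — sample covariance matrix, S[i,j] = (1/(n-1)) · Σ_k (x_{k,i} - mean_i) · (x_{k,j} - mean_j), divisor n-1 = 3:
  S[X_1,X_1] = ((0.75)·(0.75) + (-1.25)·(-1.25) + (-2.25)·(-2.25) + (2.75)·(2.75)) / 3 = 14.75/3 = 4.9167
  S[X_1,X_2] = ((0.75)·(0.25) + (-1.25)·(-2.75) + (-2.25)·(1.25) + (2.75)·(1.25)) / 3 = 4.25/3 = 1.4167
  S[X_2,X_2] = ((0.25)·(0.25) + (-2.75)·(-2.75) + (1.25)·(1.25) + (1.25)·(1.25)) / 3 = 10.75/3 = 3.5833
  S = [[4.9167, 1.4167],
 [1.4167, 3.5833]].

Step 3 — invert S. det(S) = 4.9167·3.5833 - (1.4167)² = 15.6111.
  S^{-1} = (1/det) · [[d, -b], [-b, a]] = [[0.2295, -0.0907],
 [-0.0907, 0.3149]].

Step 4 — quadratic form (x̄ - mu_0)^T · S^{-1} · (x̄ - mu_0):
  S^{-1} · (x̄ - mu_0) = (0.5391, -0.2829),
  (x̄ - mu_0)^T · [...] = (2.25)·(0.5391) + (-0.25)·(-0.2829) = 1.2838.

Step 5 — scale by n: T² = 4 · 1.2838 = 5.1352.

T² ≈ 5.1352


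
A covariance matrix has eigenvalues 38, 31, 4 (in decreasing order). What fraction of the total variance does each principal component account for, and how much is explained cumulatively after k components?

Step 1 — total variance = trace(Sigma) = Σ λ_i = 38 + 31 + 4 = 73.

Step 2 — fraction explained by component i = λ_i / Σ λ:
  PC1: 38/73 = 0.5205
  PC2: 31/73 = 0.4247
  PC3: 4/73 = 0.0548

Step 3 — cumulative fraction after k components = (λ_1 + ... + λ_k) / Σ λ:
  k = 1: 38/73 = 0.5205
  k = 2: (38 + 31)/73 = 69/73 = 0.9452
  k = 3: (38 + 31 + 4)/73 = 73/73 = 1

Summary (fraction, with percent):

explained: PC1 0.5205 (52.05%), PC2 0.4247 (42.47%), PC3 0.0548 (5.48%);  cumulative: 0.5205, 0.9452, 1


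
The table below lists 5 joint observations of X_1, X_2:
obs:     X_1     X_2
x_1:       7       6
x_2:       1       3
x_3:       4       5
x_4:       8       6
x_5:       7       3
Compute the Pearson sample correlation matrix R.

Step 1 — column means:
  mean(X_1) = (7 + 1 + 4 + 8 + 7) / 5 = 27/5 = 5.4
  mean(X_2) = (6 + 3 + 5 + 6 + 3) / 5 = 23/5 = 4.6

Step 2 — sample variances and covariances s[i,j] = (1/(n-1)) · Σ_k (x_{k,i} - mean_i) · (x_{k,j} - mean_j), with n-1 = 4:
  s[X_1,X_1] = ((1.6)·(1.6) + (-4.4)·(-4.4) + (-1.4)·(-1.4) + (2.6)·(2.6) + (1.6)·(1.6)) / 4 = 33.2/4 = 8.3
  s[X_1,X_2] = ((1.6)·(1.4) + (-4.4)·(-1.6) + (-1.4)·(0.4) + (2.6)·(1.4) + (1.6)·(-1.6)) / 4 = 9.8/4 = 2.45
  s[X_2,X_2] = ((1.4)·(1.4) + (-1.6)·(-1.6) + (0.4)·(0.4) + (1.4)·(1.4) + (-1.6)·(-1.6)) / 4 = 9.2/4 = 2.3
  Sample standard deviations s_i = √(s[i,i]):
  s(X_1) = √(8.3) = 2.881
  s(X_2) = √(2.3) = 1.5166

Step 3 — r_{ij} = s_{ij} / (s_i · s_j):
  r[X_1,X_1] = 1 (diagonal).
  r[X_1,X_2] = 2.45 / (2.881 · 1.5166) = 2.45 / 4.3692 = 0.5607
  r[X_2,X_2] = 1 (diagonal).

R is symmetric with unit diagonal. Assembling:

R = [[1, 0.5607],
 [0.5607, 1]]


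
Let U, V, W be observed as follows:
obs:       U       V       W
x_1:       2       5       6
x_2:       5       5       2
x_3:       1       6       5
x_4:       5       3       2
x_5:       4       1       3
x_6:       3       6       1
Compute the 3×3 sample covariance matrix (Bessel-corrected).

Step 1 — column means:
  mean(U) = (2 + 5 + 1 + 5 + 4 + 3) / 6 = 20/6 = 3.3333
  mean(V) = (5 + 5 + 6 + 3 + 1 + 6) / 6 = 26/6 = 4.3333
  mean(W) = (6 + 2 + 5 + 2 + 3 + 1) / 6 = 19/6 = 3.1667

Step 2 — sample covariance S[i,j] = (1/(n-1)) · Σ_k (x_{k,i} - mean_i) · (x_{k,j} - mean_j), with n-1 = 5.
  S[U,U] = ((-1.3333)·(-1.3333) + (1.6667)·(1.6667) + (-2.3333)·(-2.3333) + (1.6667)·(1.6667) + (0.6667)·(0.6667) + (-0.3333)·(-0.3333)) / 5 = 13.3333/5 = 2.6667
  S[U,V] = ((-1.3333)·(0.6667) + (1.6667)·(0.6667) + (-2.3333)·(1.6667) + (1.6667)·(-1.3333) + (0.6667)·(-3.3333) + (-0.3333)·(1.6667)) / 5 = -8.6667/5 = -1.7333
  S[U,W] = ((-1.3333)·(2.8333) + (1.6667)·(-1.1667) + (-2.3333)·(1.8333) + (1.6667)·(-1.1667) + (0.6667)·(-0.1667) + (-0.3333)·(-2.1667)) / 5 = -11.3333/5 = -2.2667
  S[V,V] = ((0.6667)·(0.6667) + (0.6667)·(0.6667) + (1.6667)·(1.6667) + (-1.3333)·(-1.3333) + (-3.3333)·(-3.3333) + (1.6667)·(1.6667)) / 5 = 19.3333/5 = 3.8667
  S[V,W] = ((0.6667)·(2.8333) + (0.6667)·(-1.1667) + (1.6667)·(1.8333) + (-1.3333)·(-1.1667) + (-3.3333)·(-0.1667) + (1.6667)·(-2.1667)) / 5 = 2.6667/5 = 0.5333
  S[W,W] = ((2.8333)·(2.8333) + (-1.1667)·(-1.1667) + (1.8333)·(1.8333) + (-1.1667)·(-1.1667) + (-0.1667)·(-0.1667) + (-2.1667)·(-2.1667)) / 5 = 18.8333/5 = 3.7667

S is symmetric (S[j,i] = S[i,j]). Assembling:

S = [[2.6667, -1.7333, -2.2667],
 [-1.7333, 3.8667, 0.5333],
 [-2.2667, 0.5333, 3.7667]]


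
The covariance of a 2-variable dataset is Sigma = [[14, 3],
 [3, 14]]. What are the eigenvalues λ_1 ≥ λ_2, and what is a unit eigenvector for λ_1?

Step 1 — characteristic polynomial of 2×2 Sigma:
  det(Sigma - λI) = λ² - trace · λ + det = 0.
  trace = 14 + 14 = 28, det = 14·14 - (3)² = 187.
Step 2 — discriminant:
  Δ = trace² - 4·det = 784 - 748 = 36.
Step 3 — eigenvalues:
  λ = (trace ± √Δ)/2 = (28 ± 6)/2,
  λ_1 = 17,  λ_2 = 11.

Step 4 — unit eigenvector for λ_1: solve (Sigma - λ_1 I)v = 0. First row:
  (14 - 17)·v_x + (3)·v_y = 0, i.e. (-3)·v_x + (3)·v_y = 0,
  so v ∝ (b, λ_1 - a) = (3, 3) = u.
  ||u|| = √((3)² + (3)²) = √(18) ≈ 4.2426,
  v_1 = u/||u|| ≈ (0.7071, 0.7071) (||v_1|| = 1).

λ_1 = 17,  λ_2 = 11;  v_1 ≈ (0.7071, 0.7071)


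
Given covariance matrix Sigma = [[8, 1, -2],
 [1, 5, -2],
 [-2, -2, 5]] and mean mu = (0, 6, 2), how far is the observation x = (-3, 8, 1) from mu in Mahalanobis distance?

Step 1 — centre the observation: (x - mu) = (-3, 2, -1).

Step 2 — invert Sigma (cofactor / det for 3×3, or solve directly):
  Sigma^{-1} = [[0.1391, -0.0066, 0.053],
 [-0.0066, 0.2384, 0.0927],
 [0.053, 0.0927, 0.2583]].

Step 3 — form the quadratic (x - mu)^T · Sigma^{-1} · (x - mu):
  Sigma^{-1} · (x - mu) = (-0.4834, 0.404, -0.2318).
  (x - mu)^T · [Sigma^{-1} · (x - mu)] = (-3)·(-0.4834) + (2)·(0.404) + (-1)·(-0.2318) = 2.4901.

Step 4 — take square root: d = √(2.4901) ≈ 1.578.

d(x, mu) = √(2.4901) ≈ 1.578


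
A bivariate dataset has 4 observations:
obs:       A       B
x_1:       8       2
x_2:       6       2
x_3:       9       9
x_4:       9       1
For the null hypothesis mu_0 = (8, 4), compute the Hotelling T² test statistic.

Step 1 — sample mean vector:
  mean(A) = (8 + 6 + 9 + 9) / 4 = 32/4 = 8
  mean(B) = (2 + 2 + 9 + 1) / 4 = 14/4 = 3.5
  x̄ = (8, 3.5),  deviation x̄ - mu_0 = (8, 3.5) - (8, 4) = (0, -0.5).

Step 2 — sample covariance matrix, S[i,j] = (1/(n-1)) · Σ_k (x_{k,i} - mean_i) · (x_{k,j} - mean_j), divisor n-1 = 3:
  S[A,A] = ((0)·(0) + (-2)·(-2) + (1)·(1) + (1)·(1)) / 3 = 6/3 = 2
  S[A,B] = ((0)·(-1.5) + (-2)·(-1.5) + (1)·(5.5) + (1)·(-2.5)) / 3 = 6/3 = 2
  S[B,B] = ((-1.5)·(-1.5) + (-1.5)·(-1.5) + (5.5)·(5.5) + (-2.5)·(-2.5)) / 3 = 41/3 = 13.6667
  S = [[2, 2],
 [2, 13.6667]].

Step 3 — invert S. det(S) = 2·13.6667 - (2)² = 23.3333.
  S^{-1} = (1/det) · [[d, -b], [-b, a]] = [[0.5857, -0.0857],
 [-0.0857, 0.0857]].

Step 4 — quadratic form (x̄ - mu_0)^T · S^{-1} · (x̄ - mu_0):
  S^{-1} · (x̄ - mu_0) = (0.0429, -0.0429),
  (x̄ - mu_0)^T · [...] = (0)·(0.0429) + (-0.5)·(-0.0429) = 0.0214.

Step 5 — scale by n: T² = 4 · 0.0214 = 0.0857.

T² ≈ 0.0857


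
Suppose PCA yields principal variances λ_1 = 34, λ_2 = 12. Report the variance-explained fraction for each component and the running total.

Step 1 — total variance = trace(Sigma) = Σ λ_i = 34 + 12 = 46.

Step 2 — fraction explained by component i = λ_i / Σ λ:
  PC1: 34/46 = 0.7391
  PC2: 12/46 = 0.2609

Step 3 — cumulative fraction after k components = (λ_1 + ... + λ_k) / Σ λ:
  k = 1: 34/46 = 0.7391
  k = 2: (34 + 12)/46 = 46/46 = 1

Summary (fraction, with percent):

explained: PC1 0.7391 (73.91%), PC2 0.2609 (26.09%);  cumulative: 0.7391, 1


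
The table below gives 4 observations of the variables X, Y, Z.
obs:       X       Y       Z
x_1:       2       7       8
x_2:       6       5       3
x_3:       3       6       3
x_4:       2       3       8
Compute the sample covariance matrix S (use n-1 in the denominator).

Step 1 — column means:
  mean(X) = (2 + 6 + 3 + 2) / 4 = 13/4 = 3.25
  mean(Y) = (7 + 5 + 6 + 3) / 4 = 21/4 = 5.25
  mean(Z) = (8 + 3 + 3 + 8) / 4 = 22/4 = 5.5

Step 2 — sample covariance S[i,j] = (1/(n-1)) · Σ_k (x_{k,i} - mean_i) · (x_{k,j} - mean_j), with n-1 = 3.
  S[X,X] = ((-1.25)·(-1.25) + (2.75)·(2.75) + (-0.25)·(-0.25) + (-1.25)·(-1.25)) / 3 = 10.75/3 = 3.5833
  S[X,Y] = ((-1.25)·(1.75) + (2.75)·(-0.25) + (-0.25)·(0.75) + (-1.25)·(-2.25)) / 3 = -0.25/3 = -0.0833
  S[X,Z] = ((-1.25)·(2.5) + (2.75)·(-2.5) + (-0.25)·(-2.5) + (-1.25)·(2.5)) / 3 = -12.5/3 = -4.1667
  S[Y,Y] = ((1.75)·(1.75) + (-0.25)·(-0.25) + (0.75)·(0.75) + (-2.25)·(-2.25)) / 3 = 8.75/3 = 2.9167
  S[Y,Z] = ((1.75)·(2.5) + (-0.25)·(-2.5) + (0.75)·(-2.5) + (-2.25)·(2.5)) / 3 = -2.5/3 = -0.8333
  S[Z,Z] = ((2.5)·(2.5) + (-2.5)·(-2.5) + (-2.5)·(-2.5) + (2.5)·(2.5)) / 3 = 25/3 = 8.3333

S is symmetric (S[j,i] = S[i,j]). Assembling:

S = [[3.5833, -0.0833, -4.1667],
 [-0.0833, 2.9167, -0.8333],
 [-4.1667, -0.8333, 8.3333]]


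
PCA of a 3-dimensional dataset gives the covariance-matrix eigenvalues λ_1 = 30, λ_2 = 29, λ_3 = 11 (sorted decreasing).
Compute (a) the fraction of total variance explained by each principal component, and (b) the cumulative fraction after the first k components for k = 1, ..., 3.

Step 1 — total variance = trace(Sigma) = Σ λ_i = 30 + 29 + 11 = 70.

Step 2 — fraction explained by component i = λ_i / Σ λ:
  PC1: 30/70 = 0.4286
  PC2: 29/70 = 0.4143
  PC3: 11/70 = 0.1571

Step 3 — cumulative fraction after k components = (λ_1 + ... + λ_k) / Σ λ:
  k = 1: 30/70 = 0.4286
  k = 2: (30 + 29)/70 = 59/70 = 0.8429
  k = 3: (30 + 29 + 11)/70 = 70/70 = 1

Summary (fraction, with percent):

explained: PC1 0.4286 (42.86%), PC2 0.4143 (41.43%), PC3 0.1571 (15.71%);  cumulative: 0.4286, 0.8429, 1


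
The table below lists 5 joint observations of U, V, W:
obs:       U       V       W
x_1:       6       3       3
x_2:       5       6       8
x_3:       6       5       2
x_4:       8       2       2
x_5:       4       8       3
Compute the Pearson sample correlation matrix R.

Step 1 — column means:
  mean(U) = (6 + 5 + 6 + 8 + 4) / 5 = 29/5 = 5.8
  mean(V) = (3 + 6 + 5 + 2 + 8) / 5 = 24/5 = 4.8
  mean(W) = (3 + 8 + 2 + 2 + 3) / 5 = 18/5 = 3.6

Step 2 — sample variances and covariances s[i,j] = (1/(n-1)) · Σ_k (x_{k,i} - mean_i) · (x_{k,j} - mean_j), with n-1 = 4:
  s[U,U] = ((0.2)·(0.2) + (-0.8)·(-0.8) + (0.2)·(0.2) + (2.2)·(2.2) + (-1.8)·(-1.8)) / 4 = 8.8/4 = 2.2
  s[U,V] = ((0.2)·(-1.8) + (-0.8)·(1.2) + (0.2)·(0.2) + (2.2)·(-2.8) + (-1.8)·(3.2)) / 4 = -13.2/4 = -3.3
  s[U,W] = ((0.2)·(-0.6) + (-0.8)·(4.4) + (0.2)·(-1.6) + (2.2)·(-1.6) + (-1.8)·(-0.6)) / 4 = -6.4/4 = -1.6
  s[V,V] = ((-1.8)·(-1.8) + (1.2)·(1.2) + (0.2)·(0.2) + (-2.8)·(-2.8) + (3.2)·(3.2)) / 4 = 22.8/4 = 5.7
  s[V,W] = ((-1.8)·(-0.6) + (1.2)·(4.4) + (0.2)·(-1.6) + (-2.8)·(-1.6) + (3.2)·(-0.6)) / 4 = 8.6/4 = 2.15
  s[W,W] = ((-0.6)·(-0.6) + (4.4)·(4.4) + (-1.6)·(-1.6) + (-1.6)·(-1.6) + (-0.6)·(-0.6)) / 4 = 25.2/4 = 6.3
  Sample standard deviations s_i = √(s[i,i]):
  s(U) = √(2.2) = 1.4832
  s(V) = √(5.7) = 2.3875
  s(W) = √(6.3) = 2.51

Step 3 — r_{ij} = s_{ij} / (s_i · s_j):
  r[U,U] = 1 (diagonal).
  r[U,V] = -3.3 / (1.4832 · 2.3875) = -3.3 / 3.5412 = -0.9319
  r[U,W] = -1.6 / (1.4832 · 2.51) = -1.6 / 3.7229 = -0.4298
  r[V,V] = 1 (diagonal).
  r[V,W] = 2.15 / (2.3875 · 2.51) = 2.15 / 5.9925 = 0.3588
  r[W,W] = 1 (diagonal).

R is symmetric with unit diagonal. Assembling:

R = [[1, -0.9319, -0.4298],
 [-0.9319, 1, 0.3588],
 [-0.4298, 0.3588, 1]]


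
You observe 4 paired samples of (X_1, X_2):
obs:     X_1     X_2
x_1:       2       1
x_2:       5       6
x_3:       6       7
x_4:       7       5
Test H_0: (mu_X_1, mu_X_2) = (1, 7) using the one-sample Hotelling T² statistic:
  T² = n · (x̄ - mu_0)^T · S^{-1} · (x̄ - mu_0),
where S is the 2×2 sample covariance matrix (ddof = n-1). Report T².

Step 1 — sample mean vector:
  mean(X_1) = (2 + 5 + 6 + 7) / 4 = 20/4 = 5
  mean(X_2) = (1 + 6 + 7 + 5) / 4 = 19/4 = 4.75
  x̄ = (5, 4.75),  deviation x̄ - mu_0 = (5, 4.75) - (1, 7) = (4, -2.25).

Step 2 — sample covariance matrix, S[i,j] = (1/(n-1)) · Σ_k (x_{k,i} - mean_i) · (x_{k,j} - mean_j), divisor n-1 = 3:
  S[X_1,X_1] = ((-3)·(-3) + (0)·(0) + (1)·(1) + (2)·(2)) / 3 = 14/3 = 4.6667
  S[X_1,X_2] = ((-3)·(-3.75) + (0)·(1.25) + (1)·(2.25) + (2)·(0.25)) / 3 = 14/3 = 4.6667
  S[X_2,X_2] = ((-3.75)·(-3.75) + (1.25)·(1.25) + (2.25)·(2.25) + (0.25)·(0.25)) / 3 = 20.75/3 = 6.9167
  S = [[4.6667, 4.6667],
 [4.6667, 6.9167]].

Step 3 — invert S. det(S) = 4.6667·6.9167 - (4.6667)² = 10.5.
  S^{-1} = (1/det) · [[d, -b], [-b, a]] = [[0.6587, -0.4444],
 [-0.4444, 0.4444]].

Step 4 — quadratic form (x̄ - mu_0)^T · S^{-1} · (x̄ - mu_0):
  S^{-1} · (x̄ - mu_0) = (3.6349, -2.7778),
  (x̄ - mu_0)^T · [...] = (4)·(3.6349) + (-2.25)·(-2.7778) = 20.7897.

Step 5 — scale by n: T² = 4 · 20.7897 = 83.1587.

T² ≈ 83.1587


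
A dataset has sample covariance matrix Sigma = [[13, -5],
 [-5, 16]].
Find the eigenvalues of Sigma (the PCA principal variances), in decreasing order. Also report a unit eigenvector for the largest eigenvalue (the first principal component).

Step 1 — characteristic polynomial of 2×2 Sigma:
  det(Sigma - λI) = λ² - trace · λ + det = 0.
  trace = 13 + 16 = 29, det = 13·16 - (-5)² = 183.
Step 2 — discriminant:
  Δ = trace² - 4·det = 841 - 732 = 109.
Step 3 — eigenvalues:
  λ = (trace ± √Δ)/2 = (29 ± 10.4403)/2,
  λ_1 = 19.7202,  λ_2 = 9.2798.

Step 4 — unit eigenvector for λ_1: solve (Sigma - λ_1 I)v = 0. First row:
  (13 - 19.7202)·v_x + (-5)·v_y = 0, i.e. (-6.7202)·v_x + (-5)·v_y = 0,
  so v ∝ (b, λ_1 - a) = (-5, 6.7202); multiply by -1 so the first entry is positive: u = (5, -6.7202).
  ||u|| = √((5)² + (-6.7202)²) = √(70.1605) ≈ 8.3762,
  v_1 = u/||u|| ≈ (0.5969, -0.8023) (||v_1|| = 1).

λ_1 = 19.7202,  λ_2 = 9.2798;  v_1 ≈ (0.5969, -0.8023)


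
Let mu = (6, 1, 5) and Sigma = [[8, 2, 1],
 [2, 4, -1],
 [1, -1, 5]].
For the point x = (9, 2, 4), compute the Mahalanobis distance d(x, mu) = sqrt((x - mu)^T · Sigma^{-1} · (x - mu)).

Step 1 — centre the observation: (x - mu) = (3, 1, -1).

Step 2 — invert Sigma (cofactor / det for 3×3, or solve directly):
  Sigma^{-1} = [[0.1532, -0.0887, -0.0484],
 [-0.0887, 0.3145, 0.0806],
 [-0.0484, 0.0806, 0.2258]].

Step 3 — form the quadratic (x - mu)^T · Sigma^{-1} · (x - mu):
  Sigma^{-1} · (x - mu) = (0.4194, -0.0323, -0.2903).
  (x - mu)^T · [Sigma^{-1} · (x - mu)] = (3)·(0.4194) + (1)·(-0.0323) + (-1)·(-0.2903) = 1.5161.

Step 4 — take square root: d = √(1.5161) ≈ 1.2313.

d(x, mu) = √(1.5161) ≈ 1.2313


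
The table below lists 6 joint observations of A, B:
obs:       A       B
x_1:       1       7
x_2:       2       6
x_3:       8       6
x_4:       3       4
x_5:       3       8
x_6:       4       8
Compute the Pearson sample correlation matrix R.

Step 1 — column means:
  mean(A) = (1 + 2 + 8 + 3 + 3 + 4) / 6 = 21/6 = 3.5
  mean(B) = (7 + 6 + 6 + 4 + 8 + 8) / 6 = 39/6 = 6.5

Step 2 — sample variances and covariances s[i,j] = (1/(n-1)) · Σ_k (x_{k,i} - mean_i) · (x_{k,j} - mean_j), with n-1 = 5:
  s[A,A] = ((-2.5)·(-2.5) + (-1.5)·(-1.5) + (4.5)·(4.5) + (-0.5)·(-0.5) + (-0.5)·(-0.5) + (0.5)·(0.5)) / 5 = 29.5/5 = 5.9
  s[A,B] = ((-2.5)·(0.5) + (-1.5)·(-0.5) + (4.5)·(-0.5) + (-0.5)·(-2.5) + (-0.5)·(1.5) + (0.5)·(1.5)) / 5 = -1.5/5 = -0.3
  s[B,B] = ((0.5)·(0.5) + (-0.5)·(-0.5) + (-0.5)·(-0.5) + (-2.5)·(-2.5) + (1.5)·(1.5) + (1.5)·(1.5)) / 5 = 11.5/5 = 2.3
  Sample standard deviations s_i = √(s[i,i]):
  s(A) = √(5.9) = 2.429
  s(B) = √(2.3) = 1.5166

Step 3 — r_{ij} = s_{ij} / (s_i · s_j):
  r[A,A] = 1 (diagonal).
  r[A,B] = -0.3 / (2.429 · 1.5166) = -0.3 / 3.6837 = -0.0814
  r[B,B] = 1 (diagonal).

R is symmetric with unit diagonal. Assembling:

R = [[1, -0.0814],
 [-0.0814, 1]]


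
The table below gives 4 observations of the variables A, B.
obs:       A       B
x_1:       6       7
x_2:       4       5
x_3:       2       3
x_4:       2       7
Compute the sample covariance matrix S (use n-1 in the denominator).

Step 1 — column means:
  mean(A) = (6 + 4 + 2 + 2) / 4 = 14/4 = 3.5
  mean(B) = (7 + 5 + 3 + 7) / 4 = 22/4 = 5.5

Step 2 — sample covariance S[i,j] = (1/(n-1)) · Σ_k (x_{k,i} - mean_i) · (x_{k,j} - mean_j), with n-1 = 3.
  S[A,A] = ((2.5)·(2.5) + (0.5)·(0.5) + (-1.5)·(-1.5) + (-1.5)·(-1.5)) / 3 = 11/3 = 3.6667
  S[A,B] = ((2.5)·(1.5) + (0.5)·(-0.5) + (-1.5)·(-2.5) + (-1.5)·(1.5)) / 3 = 5/3 = 1.6667
  S[B,B] = ((1.5)·(1.5) + (-0.5)·(-0.5) + (-2.5)·(-2.5) + (1.5)·(1.5)) / 3 = 11/3 = 3.6667

S is symmetric (S[j,i] = S[i,j]). Assembling:

S = [[3.6667, 1.6667],
 [1.6667, 3.6667]]


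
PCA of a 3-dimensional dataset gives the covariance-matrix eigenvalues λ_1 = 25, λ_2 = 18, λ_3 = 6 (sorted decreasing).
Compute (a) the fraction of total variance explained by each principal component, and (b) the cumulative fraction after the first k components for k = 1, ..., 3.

Step 1 — total variance = trace(Sigma) = Σ λ_i = 25 + 18 + 6 = 49.

Step 2 — fraction explained by component i = λ_i / Σ λ:
  PC1: 25/49 = 0.5102
  PC2: 18/49 = 0.3673
  PC3: 6/49 = 0.1224

Step 3 — cumulative fraction after k components = (λ_1 + ... + λ_k) / Σ λ:
  k = 1: 25/49 = 0.5102
  k = 2: (25 + 18)/49 = 43/49 = 0.8776
  k = 3: (25 + 18 + 6)/49 = 49/49 = 1

Summary (fraction, with percent):

explained: PC1 0.5102 (51.02%), PC2 0.3673 (36.73%), PC3 0.1224 (12.24%);  cumulative: 0.5102, 0.8776, 1


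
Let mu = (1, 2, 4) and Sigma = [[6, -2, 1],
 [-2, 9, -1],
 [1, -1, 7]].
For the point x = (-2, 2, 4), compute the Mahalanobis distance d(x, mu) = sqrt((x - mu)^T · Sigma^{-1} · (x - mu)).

Step 1 — centre the observation: (x - mu) = (-3, 0, 0).

Step 2 — invert Sigma (cofactor / det for 3×3, or solve directly):
  Sigma^{-1} = [[0.1829, 0.0383, -0.0206],
 [0.0383, 0.1209, 0.0118],
 [-0.0206, 0.0118, 0.1475]].

Step 3 — form the quadratic (x - mu)^T · Sigma^{-1} · (x - mu):
  Sigma^{-1} · (x - mu) = (-0.5487, -0.115, 0.0619).
  (x - mu)^T · [Sigma^{-1} · (x - mu)] = (-3)·(-0.5487) + (0)·(-0.115) + (0)·(0.0619) = 1.646.

Step 4 — take square root: d = √(1.646) ≈ 1.283.

d(x, mu) = √(1.646) ≈ 1.283


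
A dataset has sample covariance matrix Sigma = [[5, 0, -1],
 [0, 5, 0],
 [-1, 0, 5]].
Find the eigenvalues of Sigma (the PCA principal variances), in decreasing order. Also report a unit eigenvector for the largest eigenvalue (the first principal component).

Step 1 — characteristic polynomial p(λ) = det(λI - Sigma) = λ³ - tr·λ² + c_1·λ - det, where tr = trace, c_1 = sum of the principal 2×2 minors, det = det(Sigma):
  tr = 5 + 5 + 5 = 15,
  c_1 = (5·5 - (0)²) + (5·5 - (-1)²) + (5·5 - (0)²) = 25 + 24 + 25 = 74,
  det = 5·(5·5 - (0)²) - (0)·((0)·5 - (0)·(-1)) + (-1)·((0)·(0) - 5·(-1)) = 5·(25) - (0)·(0) + (-1)·(5) = 120.
  So p(λ) = λ³ - 15λ² + 74λ - 120.
Step 2 — look for an integer root (rational root theorem: any rational root is an integer divisor of 120). Testing λ = 4:
  p(4) = 64 - 240 + 296 - 120 = 0  ✓
  Dividing out (λ - 4): p(λ) = (λ - 4)(λ² - 11λ + 30).
Step 3 — remaining eigenvalues from the quadratic λ² - 11λ + 30 = 0:
  Δ = 11² - 4·30 = 121 - 120 = 1,  λ = (11 ± √1)/2 = (11 ± 1)/2 = 6 or 5.
  Sorted: λ_1 = 6,  λ_2 = 5,  λ_3 = 4  (check: sum = 15 = tr ✓).

Step 4 — unit eigenvector for λ_1 = 6: v spans the null space of (Sigma - λ_1 I), whose rows are
  r_1 = (-1, 0, -1),  r_2 = (0, -1, 0),  r_3 = (-1, 0, -1).
  v is orthogonal to every row, so take v ∝ r_1 × r_2 = ((0)·(0) - (-1)·(-1), (-1)·(0) - (-1)·(0), (-1)·(-1) - (0)·(0)) = (-1, 0, 1).
  Rescale (multiply by -1 so the first nonzero entry is positive): u = (1, 0, -1).
  ||u|| = √((1)² + (0)² + (-1)²) = √(2) ≈ 1.4142,  v_1 = u/||u|| ≈ (0.7071, 0, -0.7071) (||v_1|| = 1).

λ_1 = 6,  λ_2 = 5,  λ_3 = 4;  v_1 ≈ (0.7071, 0, -0.7071)


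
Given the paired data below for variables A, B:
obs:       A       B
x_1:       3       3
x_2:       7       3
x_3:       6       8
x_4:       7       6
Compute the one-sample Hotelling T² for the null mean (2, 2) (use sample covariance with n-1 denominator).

Step 1 — sample mean vector:
  mean(A) = (3 + 7 + 6 + 7) / 4 = 23/4 = 5.75
  mean(B) = (3 + 3 + 8 + 6) / 4 = 20/4 = 5
  x̄ = (5.75, 5),  deviation x̄ - mu_0 = (5.75, 5) - (2, 2) = (3.75, 3).

Step 2 — sample covariance matrix, S[i,j] = (1/(n-1)) · Σ_k (x_{k,i} - mean_i) · (x_{k,j} - mean_j), divisor n-1 = 3:
  S[A,A] = ((-2.75)·(-2.75) + (1.25)·(1.25) + (0.25)·(0.25) + (1.25)·(1.25)) / 3 = 10.75/3 = 3.5833
  S[A,B] = ((-2.75)·(-2) + (1.25)·(-2) + (0.25)·(3) + (1.25)·(1)) / 3 = 5/3 = 1.6667
  S[B,B] = ((-2)·(-2) + (-2)·(-2) + (3)·(3) + (1)·(1)) / 3 = 18/3 = 6
  S = [[3.5833, 1.6667],
 [1.6667, 6]].

Step 3 — invert S. det(S) = 3.5833·6 - (1.6667)² = 18.7222.
  S^{-1} = (1/det) · [[d, -b], [-b, a]] = [[0.3205, -0.089],
 [-0.089, 0.1914]].

Step 4 — quadratic form (x̄ - mu_0)^T · S^{-1} · (x̄ - mu_0):
  S^{-1} · (x̄ - mu_0) = (0.9347, 0.2404),
  (x̄ - mu_0)^T · [...] = (3.75)·(0.9347) + (3)·(0.2404) = 4.2263.

Step 5 — scale by n: T² = 4 · 4.2263 = 16.905.

T² ≈ 16.905


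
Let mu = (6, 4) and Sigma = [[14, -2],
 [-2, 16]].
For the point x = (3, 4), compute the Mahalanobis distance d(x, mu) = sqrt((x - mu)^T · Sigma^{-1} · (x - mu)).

Step 1 — centre the observation: (x - mu) = (-3, 0).

Step 2 — invert Sigma. det(Sigma) = 14·16 - (-2)² = 220.
  Sigma^{-1} = (1/det) · [[d, -b], [-b, a]] = [[0.0727, 0.0091],
 [0.0091, 0.0636]].

Step 3 — form the quadratic (x - mu)^T · Sigma^{-1} · (x - mu):
  Sigma^{-1} · (x - mu) = (-0.2182, -0.0273).
  (x - mu)^T · [Sigma^{-1} · (x - mu)] = (-3)·(-0.2182) + (0)·(-0.0273) = 0.6545.

Step 4 — take square root: d = √(0.6545) ≈ 0.809.

d(x, mu) = √(0.6545) ≈ 0.809


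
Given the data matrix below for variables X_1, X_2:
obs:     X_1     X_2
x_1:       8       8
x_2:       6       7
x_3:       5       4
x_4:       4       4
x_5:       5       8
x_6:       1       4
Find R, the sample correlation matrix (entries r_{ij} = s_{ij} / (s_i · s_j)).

Step 1 — column means:
  mean(X_1) = (8 + 6 + 5 + 4 + 5 + 1) / 6 = 29/6 = 4.8333
  mean(X_2) = (8 + 7 + 4 + 4 + 8 + 4) / 6 = 35/6 = 5.8333

Step 2 — sample variances and covariances s[i,j] = (1/(n-1)) · Σ_k (x_{k,i} - mean_i) · (x_{k,j} - mean_j), with n-1 = 5:
  s[X_1,X_1] = ((3.1667)·(3.1667) + (1.1667)·(1.1667) + (0.1667)·(0.1667) + (-0.8333)·(-0.8333) + (0.1667)·(0.1667) + (-3.8333)·(-3.8333)) / 5 = 26.8333/5 = 5.3667
  s[X_1,X_2] = ((3.1667)·(2.1667) + (1.1667)·(1.1667) + (0.1667)·(-1.8333) + (-0.8333)·(-1.8333) + (0.1667)·(2.1667) + (-3.8333)·(-1.8333)) / 5 = 16.8333/5 = 3.3667
  s[X_2,X_2] = ((2.1667)·(2.1667) + (1.1667)·(1.1667) + (-1.8333)·(-1.8333) + (-1.8333)·(-1.8333) + (2.1667)·(2.1667) + (-1.8333)·(-1.8333)) / 5 = 20.8333/5 = 4.1667
  Sample standard deviations s_i = √(s[i,i]):
  s(X_1) = √(5.3667) = 2.3166
  s(X_2) = √(4.1667) = 2.0412

Step 3 — r_{ij} = s_{ij} / (s_i · s_j):
  r[X_1,X_1] = 1 (diagonal).
  r[X_1,X_2] = 3.3667 / (2.3166 · 2.0412) = 3.3667 / 4.7288 = 0.712
  r[X_2,X_2] = 1 (diagonal).

R is symmetric with unit diagonal. Assembling:

R = [[1, 0.712],
 [0.712, 1]]


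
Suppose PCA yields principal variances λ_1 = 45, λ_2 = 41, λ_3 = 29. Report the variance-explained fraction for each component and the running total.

Step 1 — total variance = trace(Sigma) = Σ λ_i = 45 + 41 + 29 = 115.

Step 2 — fraction explained by component i = λ_i / Σ λ:
  PC1: 45/115 = 0.3913
  PC2: 41/115 = 0.3565
  PC3: 29/115 = 0.2522

Step 3 — cumulative fraction after k components = (λ_1 + ... + λ_k) / Σ λ:
  k = 1: 45/115 = 0.3913
  k = 2: (45 + 41)/115 = 86/115 = 0.7478
  k = 3: (45 + 41 + 29)/115 = 115/115 = 1

Summary (fraction, with percent):

explained: PC1 0.3913 (39.13%), PC2 0.3565 (35.65%), PC3 0.2522 (25.22%);  cumulative: 0.3913, 0.7478, 1


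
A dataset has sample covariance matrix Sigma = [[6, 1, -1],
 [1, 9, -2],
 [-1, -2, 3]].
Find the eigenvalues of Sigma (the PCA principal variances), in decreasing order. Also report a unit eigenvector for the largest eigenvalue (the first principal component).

Step 1 — characteristic polynomial p(λ) = det(λI - Sigma) = λ³ - tr·λ² + c_1·λ - det, where tr = trace, c_1 = sum of the principal 2×2 minors, det = det(Sigma):
  tr = 6 + 9 + 3 = 18,
  c_1 = (6·9 - (1)²) + (6·3 - (-1)²) + (9·3 - (-2)²) = 53 + 17 + 23 = 93,
  det = 6·(9·3 - (-2)²) - (1)·((1)·3 - (-2)·(-1)) + (-1)·((1)·(-2) - 9·(-1)) = 6·(23) - (1)·(1) + (-1)·(7) = 130.
  So p(λ) = λ³ - 18λ² + 93λ - 130.
Step 2 — look for an integer root (rational root theorem: any rational root is an integer divisor of 130). Testing λ = 10:
  p(10) = 1000 - 1800 + 930 - 130 = 0  ✓
  Dividing out (λ - 10): p(λ) = (λ - 10)(λ² - 8λ + 13).
Step 3 — remaining eigenvalues from the quadratic λ² - 8λ + 13 = 0:
  Δ = 8² - 4·13 = 64 - 52 = 12,  λ = (8 ± √12)/2 = (8 ± 3.4641)/2 ≈ 5.7321 or 2.2679.
  Sorted: λ_1 = 10,  λ_2 = 5.7321,  λ_3 = 2.2679  (check: sum = 18 = tr ✓).

Step 4 — unit eigenvector for λ_1 = 10: v spans the null space of (Sigma - λ_1 I), whose rows are
  r_1 = (-4, 1, -1),  r_2 = (1, -1, -2),  r_3 = (-1, -2, -7).
  v is orthogonal to every row, so take v ∝ r_1 × r_2 = ((1)·(-2) - (-1)·(-1), (-1)·(1) - (-4)·(-2), (-4)·(-1) - (1)·(1)) = (-3, -9, 3).
  Rescale (divide by 3; multiply by -1 so the first nonzero entry is positive): u = (1, 3, -1).
  ||u|| = √((1)² + (3)² + (-1)²) = √(11) ≈ 3.3166,  v_1 = u/||u|| ≈ (0.3015, 0.9045, -0.3015) (||v_1|| = 1).

λ_1 = 10,  λ_2 = 5.7321,  λ_3 = 2.2679;  v_1 ≈ (0.3015, 0.9045, -0.3015)
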